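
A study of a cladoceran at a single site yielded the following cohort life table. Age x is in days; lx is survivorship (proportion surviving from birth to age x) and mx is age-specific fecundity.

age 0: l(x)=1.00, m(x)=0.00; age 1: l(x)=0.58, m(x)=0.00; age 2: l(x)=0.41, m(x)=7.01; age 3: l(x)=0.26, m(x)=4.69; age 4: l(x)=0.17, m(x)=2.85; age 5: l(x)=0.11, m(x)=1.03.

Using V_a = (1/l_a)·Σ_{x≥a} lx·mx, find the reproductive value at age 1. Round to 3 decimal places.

lx·mx for x ≥ 1: 0, 2.8741, 1.2194, 0.4845, 0.1133 → sum = 4.6913
V_1 = 4.6913 / l_1 = 4.6913 / 0.58 = 8.088448… → 8.088

8.088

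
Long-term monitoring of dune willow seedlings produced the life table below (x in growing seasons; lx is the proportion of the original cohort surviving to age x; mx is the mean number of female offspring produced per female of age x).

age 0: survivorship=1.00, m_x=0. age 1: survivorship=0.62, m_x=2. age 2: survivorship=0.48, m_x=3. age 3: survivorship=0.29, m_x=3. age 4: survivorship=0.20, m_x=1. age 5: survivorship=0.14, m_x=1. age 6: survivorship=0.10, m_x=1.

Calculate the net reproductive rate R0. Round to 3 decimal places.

lx·mx by age: 0, 1.24, 1.44, 0.87, 0.2, 0.14, 0.1
R0 = Σ lx·mx = 3.99 → 3.990

3.990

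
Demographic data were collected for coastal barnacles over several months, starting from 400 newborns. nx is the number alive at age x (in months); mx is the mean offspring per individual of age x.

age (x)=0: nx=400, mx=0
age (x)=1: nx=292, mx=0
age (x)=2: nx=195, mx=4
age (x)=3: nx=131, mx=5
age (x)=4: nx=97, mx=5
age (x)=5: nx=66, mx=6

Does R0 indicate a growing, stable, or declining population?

lx = nx/n0 = nx/400: 1, 0.73, 0.4875, 0.3275, 0.2425, 0.165
R0 = Σ lx·mx = 0 + 0 + 1.95 + 1.6375 + 1.2125 + 0.99 = 5.79
R0 > 1, so the population is growing.

growing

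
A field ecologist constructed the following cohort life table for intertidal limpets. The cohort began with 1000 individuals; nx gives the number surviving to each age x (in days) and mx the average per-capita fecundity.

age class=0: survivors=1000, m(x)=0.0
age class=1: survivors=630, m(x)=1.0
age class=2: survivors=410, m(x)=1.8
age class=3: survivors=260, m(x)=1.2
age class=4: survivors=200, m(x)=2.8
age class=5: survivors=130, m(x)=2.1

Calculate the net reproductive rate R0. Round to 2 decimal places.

2.51

lx = nx/n0 = nx/1000: 1, 0.63, 0.41, 0.26, 0.2, 0.13
lx·mx by age: 0, 0.63, 0.738, 0.312, 0.56, 0.273
R0 = Σ lx·mx = 2.513 → 2.51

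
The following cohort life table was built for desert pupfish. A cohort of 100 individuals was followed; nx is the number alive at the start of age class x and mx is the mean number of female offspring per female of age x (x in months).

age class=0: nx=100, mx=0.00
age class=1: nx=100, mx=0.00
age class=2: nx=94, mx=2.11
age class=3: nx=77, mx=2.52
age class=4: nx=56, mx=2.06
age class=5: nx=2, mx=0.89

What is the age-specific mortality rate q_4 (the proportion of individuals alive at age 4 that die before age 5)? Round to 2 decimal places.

0.96

lx = nx/n0 = nx/100: 1, 1, 0.94, 0.77, 0.56, 0.02
q_4 = (l_4 − l_5) / l_4 = (0.56 − 0.02) / 0.56
     = 0.54 / 0.56 = 0.964286… → 0.96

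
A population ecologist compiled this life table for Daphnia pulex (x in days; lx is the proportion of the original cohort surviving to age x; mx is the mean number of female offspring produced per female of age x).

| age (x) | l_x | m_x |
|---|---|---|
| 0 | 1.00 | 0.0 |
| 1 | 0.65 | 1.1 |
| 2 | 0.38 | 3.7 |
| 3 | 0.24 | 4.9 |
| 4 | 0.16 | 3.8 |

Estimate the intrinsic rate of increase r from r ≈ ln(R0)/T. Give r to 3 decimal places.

0.561

R0 = Σ lx·mx = 0 + 0.715 + 1.406 + 1.176 + 0.608 = 3.905
Σ x·lx·mx = 9.487; T = 9.487/3.905 = 2.42945…
r ≈ ln(R0)/T = ln(3.905)/2.42945… = 0.56073… → 0.561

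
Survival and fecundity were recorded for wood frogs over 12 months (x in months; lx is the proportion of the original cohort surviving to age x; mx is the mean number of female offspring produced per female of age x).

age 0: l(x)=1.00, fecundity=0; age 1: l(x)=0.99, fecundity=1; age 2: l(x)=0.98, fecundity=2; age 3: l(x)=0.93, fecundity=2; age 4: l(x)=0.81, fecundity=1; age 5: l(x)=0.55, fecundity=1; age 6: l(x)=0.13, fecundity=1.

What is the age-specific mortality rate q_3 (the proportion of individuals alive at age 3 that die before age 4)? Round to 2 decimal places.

0.13

q_3 = (l_3 − l_4) / l_3 = (0.93 − 0.81) / 0.93
     = 0.12 / 0.93 = 0.129032… → 0.13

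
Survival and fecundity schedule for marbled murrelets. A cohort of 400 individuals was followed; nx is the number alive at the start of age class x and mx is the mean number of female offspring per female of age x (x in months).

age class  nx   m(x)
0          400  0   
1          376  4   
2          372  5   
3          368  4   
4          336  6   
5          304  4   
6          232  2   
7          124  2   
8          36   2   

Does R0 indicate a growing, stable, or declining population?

growing

lx = nx/n0 = nx/400: 1, 0.94, 0.93, 0.92, 0.84, 0.76, 0.58, 0.31, 0.09
R0 = Σ lx·mx = 0 + 3.76 + 4.65 + 3.68 + 5.04 + 3.04 + 1.16 + 0.62 + 0.18 = 22.13
R0 > 1, so the population is growing.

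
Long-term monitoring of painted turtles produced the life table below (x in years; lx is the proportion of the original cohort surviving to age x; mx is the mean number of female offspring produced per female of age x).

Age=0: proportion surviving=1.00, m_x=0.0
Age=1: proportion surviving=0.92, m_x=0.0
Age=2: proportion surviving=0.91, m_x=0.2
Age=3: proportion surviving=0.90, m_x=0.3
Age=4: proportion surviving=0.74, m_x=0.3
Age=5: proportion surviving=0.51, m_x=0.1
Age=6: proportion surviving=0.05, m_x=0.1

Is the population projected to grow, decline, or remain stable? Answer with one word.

declining

R0 = Σ lx·mx = 0 + 0 + 0.182 + 0.27 + 0.222 + 0.051 + 0.005 = 0.73
R0 < 1, so the population is declining.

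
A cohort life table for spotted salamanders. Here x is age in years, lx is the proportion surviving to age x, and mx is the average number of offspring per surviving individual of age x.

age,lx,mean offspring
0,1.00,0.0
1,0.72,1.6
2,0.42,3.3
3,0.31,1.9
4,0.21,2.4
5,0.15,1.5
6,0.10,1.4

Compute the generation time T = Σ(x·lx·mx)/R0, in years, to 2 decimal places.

lx·mx: 0, 1.152, 1.386, 0.589, 0.504, 0.225, 0.14 → R0 = 3.996
x·lx·mx: 0, 1.152, 2.772, 1.767, 2.016, 1.125, 0.84 → Σ = 9.672
T = 9.672 / 3.996 = 2.42042… → 2.42

2.42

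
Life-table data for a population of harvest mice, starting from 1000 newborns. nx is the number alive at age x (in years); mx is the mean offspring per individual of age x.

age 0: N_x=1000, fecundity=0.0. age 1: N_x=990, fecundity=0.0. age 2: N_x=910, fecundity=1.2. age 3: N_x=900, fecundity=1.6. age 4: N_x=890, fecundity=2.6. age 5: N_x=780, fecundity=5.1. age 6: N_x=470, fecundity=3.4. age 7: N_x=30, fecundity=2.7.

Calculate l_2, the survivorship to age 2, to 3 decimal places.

0.910

l_2 = n_2/n_0 = 910/1000 = 0.91 → 0.910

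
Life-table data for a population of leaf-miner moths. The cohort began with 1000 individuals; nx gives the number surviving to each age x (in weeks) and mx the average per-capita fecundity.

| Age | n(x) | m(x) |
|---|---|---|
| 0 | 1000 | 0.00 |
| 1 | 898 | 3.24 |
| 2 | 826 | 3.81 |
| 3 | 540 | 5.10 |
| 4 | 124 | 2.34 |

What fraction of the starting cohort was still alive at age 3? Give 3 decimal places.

l_3 = n_3/n_0 = 540/1000 = 0.54 → 0.540

0.540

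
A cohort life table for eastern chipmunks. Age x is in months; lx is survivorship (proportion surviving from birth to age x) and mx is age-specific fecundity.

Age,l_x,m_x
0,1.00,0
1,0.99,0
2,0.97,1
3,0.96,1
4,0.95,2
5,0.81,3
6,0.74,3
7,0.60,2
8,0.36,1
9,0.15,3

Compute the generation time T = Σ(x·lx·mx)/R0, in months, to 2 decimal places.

5.07

lx·mx: 0, 0, 0.97, 0.96, 1.9, 2.43, 2.22, 1.2, 0.36, 0.45 → R0 = 10.49
x·lx·mx: 0, 0, 1.94, 2.88, 7.6, 12.15, 13.32, 8.4, 2.88, 4.05 → Σ = 53.22
T = 53.22 / 10.49 = 5.073403… → 5.07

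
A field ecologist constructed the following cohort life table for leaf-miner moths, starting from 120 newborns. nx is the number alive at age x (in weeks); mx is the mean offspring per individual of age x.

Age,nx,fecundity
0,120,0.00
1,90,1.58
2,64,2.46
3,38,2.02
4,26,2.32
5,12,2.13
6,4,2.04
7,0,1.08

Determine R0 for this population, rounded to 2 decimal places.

3.92

lx = nx/n0 = nx/120: 1, 0.75, 0.53333…, 0.31667…, 0.21667…, 0.1, 0.03333…, 0
lx·mx by age: 0, 1.185, 1.312…, 0.639667…, 0.502667…, 0.213, 0.068…, 0
R0 = Σ lx·mx = 3.920333… → 3.92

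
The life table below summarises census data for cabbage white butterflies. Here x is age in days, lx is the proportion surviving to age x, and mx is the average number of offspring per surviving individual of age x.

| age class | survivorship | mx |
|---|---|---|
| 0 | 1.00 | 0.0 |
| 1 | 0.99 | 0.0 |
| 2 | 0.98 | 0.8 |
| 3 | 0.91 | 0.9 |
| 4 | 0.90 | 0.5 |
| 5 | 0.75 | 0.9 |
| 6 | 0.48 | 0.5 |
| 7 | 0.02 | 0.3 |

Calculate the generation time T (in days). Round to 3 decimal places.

lx·mx: 0, 0, 0.784, 0.819, 0.45, 0.675, 0.24, 0.006 → R0 = 2.974
x·lx·mx: 0, 0, 1.568, 2.457, 1.8, 3.375, 1.44, 0.042 → Σ = 10.682
T = 10.682 / 2.974 = 3.591796… → 3.592

3.592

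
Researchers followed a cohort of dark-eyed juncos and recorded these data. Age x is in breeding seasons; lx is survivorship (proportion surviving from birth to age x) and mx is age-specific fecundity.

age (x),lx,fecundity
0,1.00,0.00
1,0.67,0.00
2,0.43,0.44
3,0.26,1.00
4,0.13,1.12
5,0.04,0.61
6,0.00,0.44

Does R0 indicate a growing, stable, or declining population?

R0 = Σ lx·mx = 0 + 0 + 0.1892 + 0.26 + 0.1456 + 0.0244 + 0 = 0.6192
R0 < 1, so the population is declining.

declining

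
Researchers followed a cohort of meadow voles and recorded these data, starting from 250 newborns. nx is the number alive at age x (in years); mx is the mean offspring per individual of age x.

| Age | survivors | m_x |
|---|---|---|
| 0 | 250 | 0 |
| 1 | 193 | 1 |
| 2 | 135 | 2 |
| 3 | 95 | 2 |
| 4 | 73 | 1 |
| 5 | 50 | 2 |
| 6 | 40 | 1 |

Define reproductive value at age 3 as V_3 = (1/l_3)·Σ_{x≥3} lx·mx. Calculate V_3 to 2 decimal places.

4.24

lx = nx/n0 = nx/250: 1, 0.772, 0.54, 0.38, 0.292, 0.2, 0.16
lx·mx for x ≥ 3: 0.76, 0.292, 0.4, 0.16 → sum = 1.612
V_3 = 1.612 / l_3 = 1.612 / 0.38 = 4.242105… → 4.24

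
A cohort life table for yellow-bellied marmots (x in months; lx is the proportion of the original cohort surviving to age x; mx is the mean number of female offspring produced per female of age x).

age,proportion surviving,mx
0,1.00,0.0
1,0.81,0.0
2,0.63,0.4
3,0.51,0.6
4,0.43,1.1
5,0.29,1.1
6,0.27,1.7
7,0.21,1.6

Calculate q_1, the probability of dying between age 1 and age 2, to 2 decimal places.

q_1 = (l_1 − l_2) / l_1 = (0.81 − 0.63) / 0.81
     = 0.18 / 0.81 = 0.222222… → 0.22

0.22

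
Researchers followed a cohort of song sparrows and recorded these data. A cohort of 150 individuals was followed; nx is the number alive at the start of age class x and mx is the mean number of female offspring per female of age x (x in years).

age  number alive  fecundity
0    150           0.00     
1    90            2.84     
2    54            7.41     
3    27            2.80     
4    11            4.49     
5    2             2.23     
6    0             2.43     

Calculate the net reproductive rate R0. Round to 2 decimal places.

lx = nx/n0 = nx/150: 1, 0.6, 0.36, 0.18, 0.07333…, 0.01333…, 0
lx·mx by age: 0, 1.704, 2.6676, 0.504, 0.329267…, 0.029733…, 0
R0 = Σ lx·mx = 5.2346… → 5.23

5.23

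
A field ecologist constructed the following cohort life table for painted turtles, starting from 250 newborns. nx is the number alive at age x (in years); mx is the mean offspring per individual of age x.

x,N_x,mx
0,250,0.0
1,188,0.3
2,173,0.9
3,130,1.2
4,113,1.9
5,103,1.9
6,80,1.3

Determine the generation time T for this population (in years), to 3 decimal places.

lx = nx/n0 = nx/250: 1, 0.752, 0.692, 0.52, 0.452, 0.412, 0.32
lx·mx: 0, 0.2256, 0.6228, 0.624, 0.8588, 0.7828, 0.416 → R0 = 3.53
x·lx·mx: 0, 0.2256, 1.2456, 1.872, 3.4352, 3.914, 2.496 → Σ = 13.1884
T = 13.1884 / 3.53 = 3.736091… → 3.736

3.736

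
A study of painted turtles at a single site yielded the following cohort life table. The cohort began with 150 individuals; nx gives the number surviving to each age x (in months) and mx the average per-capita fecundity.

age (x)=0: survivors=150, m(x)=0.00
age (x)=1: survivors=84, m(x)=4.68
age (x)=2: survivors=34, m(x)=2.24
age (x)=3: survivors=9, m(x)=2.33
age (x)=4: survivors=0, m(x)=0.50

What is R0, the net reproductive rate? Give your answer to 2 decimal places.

3.27

lx = nx/n0 = nx/150: 1, 0.56, 0.22667…, 0.06, 0
lx·mx by age: 0, 2.6208, 0.507733…, 0.1398, 0
R0 = Σ lx·mx = 3.268333… → 3.27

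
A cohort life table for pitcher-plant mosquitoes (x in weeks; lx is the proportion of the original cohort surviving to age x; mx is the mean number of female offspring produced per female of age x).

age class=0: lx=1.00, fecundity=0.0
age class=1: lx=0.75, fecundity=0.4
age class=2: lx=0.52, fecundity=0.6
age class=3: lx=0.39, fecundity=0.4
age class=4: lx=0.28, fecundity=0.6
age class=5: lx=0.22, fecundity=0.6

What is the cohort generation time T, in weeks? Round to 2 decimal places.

lx·mx: 0, 0.3, 0.312, 0.156, 0.168, 0.132 → R0 = 1.068
x·lx·mx: 0, 0.3, 0.624, 0.468, 0.672, 0.66 → Σ = 2.724
T = 2.724 / 1.068 = 2.550562… → 2.55

2.55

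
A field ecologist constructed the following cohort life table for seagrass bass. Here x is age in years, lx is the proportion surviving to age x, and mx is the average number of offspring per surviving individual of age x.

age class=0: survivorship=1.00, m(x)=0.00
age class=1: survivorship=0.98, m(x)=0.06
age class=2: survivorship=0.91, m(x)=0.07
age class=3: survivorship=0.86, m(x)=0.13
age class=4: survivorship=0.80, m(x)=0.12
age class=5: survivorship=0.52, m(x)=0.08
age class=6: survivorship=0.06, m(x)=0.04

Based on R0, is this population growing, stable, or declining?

declining

R0 = Σ lx·mx = 0 + 0.0588 + 0.0637 + 0.1118 + 0.096 + 0.0416 + 0.0024 = 0.3743
R0 < 1, so the population is declining.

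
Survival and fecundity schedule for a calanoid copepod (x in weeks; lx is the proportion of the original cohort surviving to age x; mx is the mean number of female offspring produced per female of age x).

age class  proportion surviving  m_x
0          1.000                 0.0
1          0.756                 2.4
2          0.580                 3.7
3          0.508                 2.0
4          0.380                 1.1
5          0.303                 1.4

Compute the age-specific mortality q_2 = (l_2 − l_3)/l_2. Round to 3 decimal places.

q_2 = (l_2 − l_3) / l_2 = (0.58 − 0.508) / 0.58
     = 0.072 / 0.58 = 0.124138… → 0.124

0.124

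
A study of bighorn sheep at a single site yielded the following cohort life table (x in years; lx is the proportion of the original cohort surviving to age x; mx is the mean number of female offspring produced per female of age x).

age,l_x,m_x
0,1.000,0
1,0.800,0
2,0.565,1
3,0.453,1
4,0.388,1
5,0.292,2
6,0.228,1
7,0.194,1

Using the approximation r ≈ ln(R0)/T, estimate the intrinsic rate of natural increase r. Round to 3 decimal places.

0.219

R0 = Σ lx·mx = 0 + 0 + 0.565 + 0.453 + 0.388 + 0.584 + 0.228 + 0.194 = 2.412
Σ x·lx·mx = 9.687; T = 9.687/2.412 = 4.01617…
r ≈ ln(R0)/T = ln(2.412)/4.01617… = 0.21923… → 0.219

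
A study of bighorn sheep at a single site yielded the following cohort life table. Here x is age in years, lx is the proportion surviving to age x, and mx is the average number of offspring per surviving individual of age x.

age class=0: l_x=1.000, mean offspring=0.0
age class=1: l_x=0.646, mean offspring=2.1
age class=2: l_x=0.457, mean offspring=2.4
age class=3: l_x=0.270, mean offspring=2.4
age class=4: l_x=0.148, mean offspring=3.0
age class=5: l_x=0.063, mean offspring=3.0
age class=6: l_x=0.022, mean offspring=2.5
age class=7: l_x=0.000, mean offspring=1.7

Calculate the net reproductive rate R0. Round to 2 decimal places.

3.79

lx·mx by age: 0, 1.3566, 1.0968, 0.648, 0.444, 0.189, 0.055, 0
R0 = Σ lx·mx = 3.7894 → 3.79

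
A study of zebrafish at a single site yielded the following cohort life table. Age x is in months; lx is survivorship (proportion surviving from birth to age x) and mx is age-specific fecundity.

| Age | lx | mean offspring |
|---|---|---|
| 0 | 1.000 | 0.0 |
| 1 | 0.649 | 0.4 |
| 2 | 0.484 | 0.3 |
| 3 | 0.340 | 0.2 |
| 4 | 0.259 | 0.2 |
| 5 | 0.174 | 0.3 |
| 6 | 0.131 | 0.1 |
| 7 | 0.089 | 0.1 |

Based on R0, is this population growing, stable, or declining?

declining

R0 = Σ lx·mx = 0 + 0.2596 + 0.1452 + 0.068 + 0.0518 + 0.0522 + 0.0131 + 0.0089 = 0.5988
R0 < 1, so the population is declining.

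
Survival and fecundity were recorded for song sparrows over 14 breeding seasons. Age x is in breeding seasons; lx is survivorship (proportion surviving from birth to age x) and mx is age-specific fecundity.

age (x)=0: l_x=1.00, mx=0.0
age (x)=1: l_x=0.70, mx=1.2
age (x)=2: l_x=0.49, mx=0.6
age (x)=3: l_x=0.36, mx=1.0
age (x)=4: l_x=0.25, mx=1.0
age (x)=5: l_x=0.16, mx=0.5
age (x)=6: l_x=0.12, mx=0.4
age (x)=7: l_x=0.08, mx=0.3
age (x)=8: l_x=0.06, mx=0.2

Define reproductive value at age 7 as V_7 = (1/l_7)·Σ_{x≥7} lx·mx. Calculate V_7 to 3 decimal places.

lx·mx for x ≥ 7: 0.024, 0.012 → sum = 0.036
V_7 = 0.036 / l_7 = 0.036 / 0.08 = 0.45 → 0.450

0.450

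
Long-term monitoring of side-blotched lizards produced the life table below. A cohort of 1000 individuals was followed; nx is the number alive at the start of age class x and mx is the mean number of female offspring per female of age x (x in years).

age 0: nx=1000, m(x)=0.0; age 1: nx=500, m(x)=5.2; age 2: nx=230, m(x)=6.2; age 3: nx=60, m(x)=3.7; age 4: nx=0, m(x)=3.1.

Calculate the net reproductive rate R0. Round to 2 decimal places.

lx = nx/n0 = nx/1000: 1, 0.5, 0.23, 0.06, 0
lx·mx by age: 0, 2.6, 1.426, 0.222, 0
R0 = Σ lx·mx = 4.248 → 4.25

4.25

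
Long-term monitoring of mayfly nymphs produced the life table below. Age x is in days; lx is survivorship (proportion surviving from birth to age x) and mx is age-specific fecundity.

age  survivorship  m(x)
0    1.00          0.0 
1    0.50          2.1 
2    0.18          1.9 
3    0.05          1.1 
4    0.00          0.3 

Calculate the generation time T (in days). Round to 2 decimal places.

lx·mx: 0, 1.05, 0.342, 0.055, 0 → R0 = 1.447
x·lx·mx: 0, 1.05, 0.684, 0.165, 0 → Σ = 1.899
T = 1.899 / 1.447 = 1.31237… → 1.31

1.31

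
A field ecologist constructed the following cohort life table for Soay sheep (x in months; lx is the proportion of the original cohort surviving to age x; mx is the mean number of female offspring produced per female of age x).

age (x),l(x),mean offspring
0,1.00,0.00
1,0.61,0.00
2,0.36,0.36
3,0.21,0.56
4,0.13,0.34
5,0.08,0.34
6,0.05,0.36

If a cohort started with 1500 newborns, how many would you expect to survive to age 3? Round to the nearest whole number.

Expected survivors = N0 · l_3 = 1500 × 0.21 = 315 → 315

315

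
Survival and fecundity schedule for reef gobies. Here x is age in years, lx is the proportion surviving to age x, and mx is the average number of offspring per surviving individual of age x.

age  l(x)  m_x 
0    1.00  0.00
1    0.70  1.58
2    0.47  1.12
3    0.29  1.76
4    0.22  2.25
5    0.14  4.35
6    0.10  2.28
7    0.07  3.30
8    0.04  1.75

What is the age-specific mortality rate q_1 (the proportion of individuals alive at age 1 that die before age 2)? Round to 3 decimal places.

q_1 = (l_1 − l_2) / l_1 = (0.7 − 0.47) / 0.7
     = 0.23 / 0.7 = 0.328571… → 0.329

0.329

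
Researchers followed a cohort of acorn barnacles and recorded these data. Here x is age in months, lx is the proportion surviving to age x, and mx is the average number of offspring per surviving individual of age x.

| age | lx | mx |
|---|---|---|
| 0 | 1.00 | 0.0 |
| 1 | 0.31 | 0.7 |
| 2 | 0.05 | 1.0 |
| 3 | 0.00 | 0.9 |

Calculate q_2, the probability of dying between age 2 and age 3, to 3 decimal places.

1.000

q_2 = (l_2 − l_3) / l_2 = (0.05 − 0) / 0.05
     = 0.05 / 0.05 = 1 → 1.000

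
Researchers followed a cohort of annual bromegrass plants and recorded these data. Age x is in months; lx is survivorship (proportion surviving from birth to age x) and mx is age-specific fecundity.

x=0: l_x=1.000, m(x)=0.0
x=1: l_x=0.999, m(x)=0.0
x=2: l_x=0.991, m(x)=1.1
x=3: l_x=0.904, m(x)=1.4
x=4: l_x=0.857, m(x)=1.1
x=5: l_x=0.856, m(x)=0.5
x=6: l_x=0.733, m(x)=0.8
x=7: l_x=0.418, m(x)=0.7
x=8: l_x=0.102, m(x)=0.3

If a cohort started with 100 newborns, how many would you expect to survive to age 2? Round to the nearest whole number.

Expected survivors = N0 · l_2 = 100 × 0.991 = 99.1 → 99

99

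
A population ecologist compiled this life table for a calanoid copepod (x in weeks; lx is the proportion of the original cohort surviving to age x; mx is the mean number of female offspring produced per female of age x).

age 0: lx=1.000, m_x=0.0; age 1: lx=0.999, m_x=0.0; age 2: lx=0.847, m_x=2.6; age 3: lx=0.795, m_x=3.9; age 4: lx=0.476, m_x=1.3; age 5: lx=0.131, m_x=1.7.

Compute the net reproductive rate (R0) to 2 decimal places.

6.14

lx·mx by age: 0, 0, 2.2022, 3.1005, 0.6188, 0.2227
R0 = Σ lx·mx = 6.1442 → 6.14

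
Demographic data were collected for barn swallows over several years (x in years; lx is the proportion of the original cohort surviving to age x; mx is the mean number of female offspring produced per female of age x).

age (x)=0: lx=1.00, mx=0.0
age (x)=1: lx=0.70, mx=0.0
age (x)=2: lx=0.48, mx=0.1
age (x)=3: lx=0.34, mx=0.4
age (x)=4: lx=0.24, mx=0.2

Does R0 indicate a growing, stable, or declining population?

R0 = Σ lx·mx = 0 + 0 + 0.048 + 0.136 + 0.048 = 0.232
R0 < 1, so the population is declining.

declining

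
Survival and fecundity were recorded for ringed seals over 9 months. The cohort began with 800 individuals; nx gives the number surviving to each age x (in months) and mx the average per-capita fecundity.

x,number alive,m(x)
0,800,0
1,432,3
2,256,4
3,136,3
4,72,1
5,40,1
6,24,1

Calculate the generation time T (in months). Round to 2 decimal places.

lx = nx/n0 = nx/800: 1, 0.54, 0.32, 0.17, 0.09, 0.05, 0.03
lx·mx: 0, 1.62, 1.28, 0.51, 0.09, 0.05, 0.03 → R0 = 3.58
x·lx·mx: 0, 1.62, 2.56, 1.53, 0.36, 0.25, 0.18 → Σ = 6.5
T = 6.5 / 3.58 = 1.815642… → 1.82

1.82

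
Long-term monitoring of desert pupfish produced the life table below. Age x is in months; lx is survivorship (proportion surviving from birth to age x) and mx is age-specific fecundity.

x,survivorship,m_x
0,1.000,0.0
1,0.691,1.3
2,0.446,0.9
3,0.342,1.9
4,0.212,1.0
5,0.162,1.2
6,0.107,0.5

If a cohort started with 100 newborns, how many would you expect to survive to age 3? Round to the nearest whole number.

34

Expected survivors = N0 · l_3 = 100 × 0.342 = 34.2 → 34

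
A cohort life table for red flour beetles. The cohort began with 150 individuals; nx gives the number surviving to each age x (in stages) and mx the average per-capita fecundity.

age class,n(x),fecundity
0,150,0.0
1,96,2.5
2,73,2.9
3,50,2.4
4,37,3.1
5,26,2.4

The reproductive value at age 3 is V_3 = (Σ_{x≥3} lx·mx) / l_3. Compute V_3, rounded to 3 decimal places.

lx = nx/n0 = nx/150: 1, 0.64, 0.48667…, 0.33333…, 0.24667…, 0.17333…
lx·mx for x ≥ 3: 0.8…, 0.764667…, 0.416… → sum = 1.980667…
V_3 = 1.980667… / l_3 = 1.980667… / 0.333333… = 5.942… → 5.942

5.942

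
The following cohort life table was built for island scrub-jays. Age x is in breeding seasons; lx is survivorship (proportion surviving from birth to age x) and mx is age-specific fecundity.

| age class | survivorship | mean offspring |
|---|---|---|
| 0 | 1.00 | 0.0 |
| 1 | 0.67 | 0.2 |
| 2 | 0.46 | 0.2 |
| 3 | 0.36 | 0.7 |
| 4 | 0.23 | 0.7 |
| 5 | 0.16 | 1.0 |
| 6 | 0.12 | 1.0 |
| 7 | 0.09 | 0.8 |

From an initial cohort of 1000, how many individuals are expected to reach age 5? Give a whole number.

160

Expected survivors = N0 · l_5 = 1000 × 0.16 = 160 → 160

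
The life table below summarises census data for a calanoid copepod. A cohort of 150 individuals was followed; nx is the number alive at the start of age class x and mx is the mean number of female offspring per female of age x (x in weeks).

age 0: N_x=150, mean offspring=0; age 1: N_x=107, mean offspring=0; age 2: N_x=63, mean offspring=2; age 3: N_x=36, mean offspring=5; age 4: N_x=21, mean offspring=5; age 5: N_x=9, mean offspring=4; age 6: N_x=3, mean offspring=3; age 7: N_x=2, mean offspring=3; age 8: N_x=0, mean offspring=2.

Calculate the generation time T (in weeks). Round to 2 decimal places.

3.22

lx = nx/n0 = nx/150: 1, 0.71333…, 0.42, 0.24, 0.14, 0.06, 0.02, 0.01333…, 0
lx·mx: 0, 0, 0.84, 1.2, 0.7, 0.24, 0.06, 0.04…, 0 → R0 = 3.08…
x·lx·mx: 0, 0, 1.68, 3.6, 2.8, 1.2, 0.36, 0.28…, 0 → Σ = 9.92…
T = 9.92… / 3.08… = 3.220779… → 3.22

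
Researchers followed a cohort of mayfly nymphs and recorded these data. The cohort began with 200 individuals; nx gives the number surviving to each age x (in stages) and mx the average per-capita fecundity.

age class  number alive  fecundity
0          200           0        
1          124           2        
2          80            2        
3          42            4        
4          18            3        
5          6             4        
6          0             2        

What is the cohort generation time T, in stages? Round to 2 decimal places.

2.15

lx = nx/n0 = nx/200: 1, 0.62, 0.4, 0.21, 0.09, 0.03, 0
lx·mx: 0, 1.24, 0.8, 0.84, 0.27, 0.12, 0 → R0 = 3.27
x·lx·mx: 0, 1.24, 1.6, 2.52, 1.08, 0.6, 0 → Σ = 7.04
T = 7.04 / 3.27 = 2.152905… → 2.15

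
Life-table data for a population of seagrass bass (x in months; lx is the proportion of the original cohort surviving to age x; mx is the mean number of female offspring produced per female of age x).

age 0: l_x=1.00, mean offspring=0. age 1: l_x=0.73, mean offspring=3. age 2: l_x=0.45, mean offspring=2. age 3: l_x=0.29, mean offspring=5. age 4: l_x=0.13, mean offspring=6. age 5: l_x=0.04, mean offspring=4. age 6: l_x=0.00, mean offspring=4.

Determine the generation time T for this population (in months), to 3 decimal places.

lx·mx: 0, 2.19, 0.9, 1.45, 0.78, 0.16, 0 → R0 = 5.48
x·lx·mx: 0, 2.19, 1.8, 4.35, 3.12, 0.8, 0 → Σ = 12.26
T = 12.26 / 5.48 = 2.237226… → 2.237

2.237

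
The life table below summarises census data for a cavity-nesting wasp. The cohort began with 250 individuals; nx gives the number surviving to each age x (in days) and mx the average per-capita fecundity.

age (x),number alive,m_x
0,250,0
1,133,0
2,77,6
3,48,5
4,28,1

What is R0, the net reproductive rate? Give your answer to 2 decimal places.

2.92

lx = nx/n0 = nx/250: 1, 0.532, 0.308, 0.192, 0.112
lx·mx by age: 0, 0, 1.848, 0.96, 0.112
R0 = Σ lx·mx = 2.92 → 2.92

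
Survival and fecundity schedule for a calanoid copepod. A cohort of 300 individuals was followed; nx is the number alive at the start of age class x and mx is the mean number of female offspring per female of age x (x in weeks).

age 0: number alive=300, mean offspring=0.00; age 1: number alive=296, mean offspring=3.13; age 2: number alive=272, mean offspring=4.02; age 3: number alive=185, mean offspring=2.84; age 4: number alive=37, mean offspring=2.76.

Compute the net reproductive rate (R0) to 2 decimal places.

lx = nx/n0 = nx/300: 1, 0.98667…, 0.90667…, 0.61667…, 0.12333…
lx·mx by age: 0, 3.088267…, 3.6448…, 1.751333…, 0.3404…
R0 = Σ lx·mx = 8.8248… → 8.82

8.82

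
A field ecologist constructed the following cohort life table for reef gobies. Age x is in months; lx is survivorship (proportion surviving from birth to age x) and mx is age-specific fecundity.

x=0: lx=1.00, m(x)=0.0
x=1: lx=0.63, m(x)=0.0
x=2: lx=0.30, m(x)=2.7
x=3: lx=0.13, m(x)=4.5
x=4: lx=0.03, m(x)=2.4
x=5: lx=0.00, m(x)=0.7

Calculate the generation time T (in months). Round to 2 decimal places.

lx·mx: 0, 0, 0.81, 0.585, 0.072, 0 → R0 = 1.467
x·lx·mx: 0, 0, 1.62, 1.755, 0.288, 0 → Σ = 3.663
T = 3.663 / 1.467 = 2.496933… → 2.50

2.50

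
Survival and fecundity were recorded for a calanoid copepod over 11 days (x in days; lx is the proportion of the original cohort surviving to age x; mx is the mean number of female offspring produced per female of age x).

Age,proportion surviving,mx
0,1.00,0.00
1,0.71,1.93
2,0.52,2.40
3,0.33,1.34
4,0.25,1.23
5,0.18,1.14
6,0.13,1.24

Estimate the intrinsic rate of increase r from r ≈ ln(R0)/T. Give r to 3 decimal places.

R0 = Σ lx·mx = 0 + 1.3703 + 1.248 + 0.4422 + 0.3075 + 0.2052 + 0.1612 = 3.7344
Σ x·lx·mx = 8.4161; T = 8.4161/3.7344 = 2.25367…
r ≈ ln(R0)/T = ln(3.7344)/2.25367… = 0.58464… → 0.585

0.585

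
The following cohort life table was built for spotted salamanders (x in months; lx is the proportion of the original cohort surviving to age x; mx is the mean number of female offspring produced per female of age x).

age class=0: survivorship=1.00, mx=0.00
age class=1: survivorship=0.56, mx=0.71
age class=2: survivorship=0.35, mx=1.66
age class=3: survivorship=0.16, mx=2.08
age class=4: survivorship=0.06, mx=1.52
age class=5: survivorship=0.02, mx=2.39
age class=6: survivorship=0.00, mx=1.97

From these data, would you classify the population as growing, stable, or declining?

R0 = Σ lx·mx = 0 + 0.3976 + 0.581 + 0.3328 + 0.0912 + 0.0478 + 0 = 1.4504
R0 > 1, so the population is growing.

growing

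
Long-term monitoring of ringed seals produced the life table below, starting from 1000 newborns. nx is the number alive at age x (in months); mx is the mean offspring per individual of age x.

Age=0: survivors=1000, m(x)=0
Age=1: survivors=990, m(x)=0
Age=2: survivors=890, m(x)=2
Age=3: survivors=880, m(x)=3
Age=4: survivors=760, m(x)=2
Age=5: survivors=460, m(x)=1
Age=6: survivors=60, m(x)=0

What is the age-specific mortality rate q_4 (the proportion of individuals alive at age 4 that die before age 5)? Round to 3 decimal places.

lx = nx/n0 = nx/1000: 1, 0.99, 0.89, 0.88, 0.76, 0.46, 0.06
q_4 = (l_4 − l_5) / l_4 = (0.76 − 0.46) / 0.76
     = 0.3 / 0.76 = 0.394737… → 0.395

0.395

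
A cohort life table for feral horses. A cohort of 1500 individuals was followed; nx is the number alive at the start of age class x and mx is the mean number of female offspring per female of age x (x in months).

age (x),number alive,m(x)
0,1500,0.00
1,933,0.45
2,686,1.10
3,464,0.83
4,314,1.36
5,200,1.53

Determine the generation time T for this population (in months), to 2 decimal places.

lx = nx/n0 = nx/1500: 1, 0.622, 0.45733…, 0.30933…, 0.20933…, 0.13333…
lx·mx: 0, 0.2799, 0.503067…, 0.256747…, 0.284693…, 0.204… → R0 = 1.528407…
x·lx·mx: 0, 0.2799, 1.006133…, 0.77024…, 1.138773…, 1.02… → Σ = 4.215047…
T = 4.215047… / 1.528407… = 2.757804… → 2.76

2.76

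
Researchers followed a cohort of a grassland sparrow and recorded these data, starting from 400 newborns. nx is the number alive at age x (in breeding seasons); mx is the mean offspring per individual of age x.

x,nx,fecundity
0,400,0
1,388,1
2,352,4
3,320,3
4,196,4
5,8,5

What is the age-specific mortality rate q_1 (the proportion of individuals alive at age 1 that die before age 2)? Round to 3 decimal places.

lx = nx/n0 = nx/400: 1, 0.97, 0.88, 0.8, 0.49, 0.02
q_1 = (l_1 − l_2) / l_1 = (0.97 − 0.88) / 0.97
     = 0.09 / 0.97 = 0.092784… → 0.093

0.093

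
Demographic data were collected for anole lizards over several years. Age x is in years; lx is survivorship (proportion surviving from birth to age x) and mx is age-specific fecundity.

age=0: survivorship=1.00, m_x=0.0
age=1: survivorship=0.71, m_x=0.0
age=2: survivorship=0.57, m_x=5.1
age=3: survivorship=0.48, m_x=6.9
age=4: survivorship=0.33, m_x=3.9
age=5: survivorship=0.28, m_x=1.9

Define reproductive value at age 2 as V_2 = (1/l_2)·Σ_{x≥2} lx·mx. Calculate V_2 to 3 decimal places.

lx·mx for x ≥ 2: 2.907, 3.312, 1.287, 0.532 → sum = 8.038
V_2 = 8.038 / l_2 = 8.038 / 0.57 = 14.101754… → 14.102

14.102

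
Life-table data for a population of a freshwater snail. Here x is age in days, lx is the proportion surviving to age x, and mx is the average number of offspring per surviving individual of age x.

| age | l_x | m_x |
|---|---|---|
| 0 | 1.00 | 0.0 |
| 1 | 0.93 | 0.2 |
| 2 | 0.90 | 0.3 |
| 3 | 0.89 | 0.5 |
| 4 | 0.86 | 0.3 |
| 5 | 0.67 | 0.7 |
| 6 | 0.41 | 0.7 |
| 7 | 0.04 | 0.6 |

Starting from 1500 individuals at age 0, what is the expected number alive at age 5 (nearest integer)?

Expected survivors = N0 · l_5 = 1500 × 0.67 = 1005 → 1005

1005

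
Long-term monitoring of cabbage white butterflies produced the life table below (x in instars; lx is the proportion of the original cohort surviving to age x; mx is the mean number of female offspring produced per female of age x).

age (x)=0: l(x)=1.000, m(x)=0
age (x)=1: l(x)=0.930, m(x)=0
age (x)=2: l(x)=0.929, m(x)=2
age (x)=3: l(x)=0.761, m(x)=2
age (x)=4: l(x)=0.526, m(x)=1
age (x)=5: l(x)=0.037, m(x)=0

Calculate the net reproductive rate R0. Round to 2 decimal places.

lx·mx by age: 0, 0, 1.858, 1.522, 0.526, 0
R0 = Σ lx·mx = 3.906 → 3.91

3.91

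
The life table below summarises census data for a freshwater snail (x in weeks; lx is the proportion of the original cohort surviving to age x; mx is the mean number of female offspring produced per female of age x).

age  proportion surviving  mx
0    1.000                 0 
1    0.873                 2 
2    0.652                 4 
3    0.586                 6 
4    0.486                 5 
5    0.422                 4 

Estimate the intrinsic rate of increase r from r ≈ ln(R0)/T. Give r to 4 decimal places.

0.8348

R0 = Σ lx·mx = 0 + 1.746 + 2.608 + 3.516 + 2.43 + 1.688 = 11.988
Σ x·lx·mx = 35.67; T = 35.67/11.988 = 2.97548…
r ≈ ln(R0)/T = ln(11.988)/2.97548… = 0.834793… → 0.8348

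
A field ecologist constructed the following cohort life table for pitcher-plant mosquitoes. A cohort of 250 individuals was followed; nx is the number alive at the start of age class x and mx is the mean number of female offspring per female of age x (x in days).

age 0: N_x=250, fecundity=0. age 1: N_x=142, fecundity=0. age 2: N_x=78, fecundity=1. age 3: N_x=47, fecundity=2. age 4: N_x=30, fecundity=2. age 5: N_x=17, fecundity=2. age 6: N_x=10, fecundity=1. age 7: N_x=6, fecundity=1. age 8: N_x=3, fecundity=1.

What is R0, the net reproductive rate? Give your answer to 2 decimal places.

lx = nx/n0 = nx/250: 1, 0.568, 0.312, 0.188, 0.12, 0.068, 0.04, 0.024, 0.012
lx·mx by age: 0, 0, 0.312, 0.376, 0.24, 0.136, 0.04, 0.024, 0.012
R0 = Σ lx·mx = 1.14 → 1.14

1.14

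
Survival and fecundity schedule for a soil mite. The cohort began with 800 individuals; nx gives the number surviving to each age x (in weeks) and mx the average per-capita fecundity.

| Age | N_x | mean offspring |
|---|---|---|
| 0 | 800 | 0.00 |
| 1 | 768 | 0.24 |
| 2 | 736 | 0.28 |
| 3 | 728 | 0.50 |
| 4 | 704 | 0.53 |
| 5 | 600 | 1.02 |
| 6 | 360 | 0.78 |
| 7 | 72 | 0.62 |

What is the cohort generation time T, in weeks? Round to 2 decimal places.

3.99

lx = nx/n0 = nx/800: 1, 0.96, 0.92, 0.91, 0.88, 0.75, 0.45, 0.09
lx·mx: 0, 0.2304, 0.2576, 0.455, 0.4664, 0.765, 0.351, 0.0558 → R0 = 2.5812
x·lx·mx: 0, 0.2304, 0.5152, 1.365, 1.8656, 3.825, 2.106, 0.3906 → Σ = 10.2978
T = 10.2978 / 2.5812 = 3.98954… → 3.99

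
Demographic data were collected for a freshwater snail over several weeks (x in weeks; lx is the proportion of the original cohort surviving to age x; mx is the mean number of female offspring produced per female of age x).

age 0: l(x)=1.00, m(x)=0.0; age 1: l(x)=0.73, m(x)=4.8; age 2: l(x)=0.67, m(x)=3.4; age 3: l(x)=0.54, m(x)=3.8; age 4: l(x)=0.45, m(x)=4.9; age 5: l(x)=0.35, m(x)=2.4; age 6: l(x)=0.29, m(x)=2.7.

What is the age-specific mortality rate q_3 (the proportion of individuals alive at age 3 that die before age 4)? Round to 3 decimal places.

0.167

q_3 = (l_3 − l_4) / l_3 = (0.54 − 0.45) / 0.54
     = 0.09 / 0.54 = 0.166667… → 0.167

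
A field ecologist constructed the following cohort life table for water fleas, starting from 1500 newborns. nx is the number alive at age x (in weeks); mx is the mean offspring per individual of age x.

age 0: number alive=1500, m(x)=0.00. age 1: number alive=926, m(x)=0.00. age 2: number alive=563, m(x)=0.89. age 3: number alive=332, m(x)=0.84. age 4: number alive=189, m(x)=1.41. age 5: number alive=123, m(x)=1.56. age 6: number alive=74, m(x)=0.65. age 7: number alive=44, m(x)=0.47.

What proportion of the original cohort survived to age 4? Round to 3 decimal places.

0.126

l_4 = n_4/n_0 = 189/1500 = 0.126 → 0.126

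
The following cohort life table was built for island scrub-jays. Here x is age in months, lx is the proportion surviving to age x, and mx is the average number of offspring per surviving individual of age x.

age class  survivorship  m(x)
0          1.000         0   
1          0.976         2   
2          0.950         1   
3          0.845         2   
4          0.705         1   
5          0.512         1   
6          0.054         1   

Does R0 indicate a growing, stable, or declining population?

growing

R0 = Σ lx·mx = 0 + 1.952 + 0.95 + 1.69 + 0.705 + 0.512 + 0.054 = 5.863
R0 > 1, so the population is growing.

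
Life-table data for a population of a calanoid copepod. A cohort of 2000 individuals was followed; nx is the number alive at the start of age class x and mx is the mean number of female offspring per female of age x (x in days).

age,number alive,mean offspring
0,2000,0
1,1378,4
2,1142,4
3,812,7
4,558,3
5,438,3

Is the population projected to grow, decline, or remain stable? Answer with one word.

lx = nx/n0 = nx/2000: 1, 0.689, 0.571, 0.406, 0.279, 0.219
R0 = Σ lx·mx = 0 + 2.756 + 2.284 + 2.842 + 0.837 + 0.657 = 9.376
R0 > 1, so the population is growing.

growing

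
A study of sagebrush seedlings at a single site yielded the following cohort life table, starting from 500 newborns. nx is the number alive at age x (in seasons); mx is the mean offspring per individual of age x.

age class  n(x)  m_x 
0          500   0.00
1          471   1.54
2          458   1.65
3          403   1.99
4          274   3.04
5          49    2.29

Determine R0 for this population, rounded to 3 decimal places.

lx = nx/n0 = nx/500: 1, 0.942, 0.916, 0.806, 0.548, 0.098
lx·mx by age: 0, 1.45068, 1.5114, 1.60394, 1.66592, 0.22442
R0 = Σ lx·mx = 6.45636 → 6.456

6.456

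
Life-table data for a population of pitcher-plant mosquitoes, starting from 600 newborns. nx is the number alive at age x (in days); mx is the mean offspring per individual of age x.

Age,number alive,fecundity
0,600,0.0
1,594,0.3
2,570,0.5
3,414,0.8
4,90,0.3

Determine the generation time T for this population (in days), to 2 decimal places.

lx = nx/n0 = nx/600: 1, 0.99, 0.95, 0.69, 0.15
lx·mx: 0, 0.297, 0.475, 0.552, 0.045 → R0 = 1.369
x·lx·mx: 0, 0.297, 0.95, 1.656, 0.18 → Σ = 3.083
T = 3.083 / 1.369 = 2.252009… → 2.25

2.25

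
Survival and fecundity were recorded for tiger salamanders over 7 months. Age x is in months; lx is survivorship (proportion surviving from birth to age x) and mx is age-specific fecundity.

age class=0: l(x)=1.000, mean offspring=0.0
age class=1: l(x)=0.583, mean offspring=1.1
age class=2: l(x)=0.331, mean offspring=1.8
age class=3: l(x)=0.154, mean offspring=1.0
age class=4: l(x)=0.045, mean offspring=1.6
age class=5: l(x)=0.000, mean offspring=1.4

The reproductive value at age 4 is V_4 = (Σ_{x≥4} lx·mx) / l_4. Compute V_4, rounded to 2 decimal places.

lx·mx for x ≥ 4: 0.072, 0 → sum = 0.072
V_4 = 0.072 / l_4 = 0.072 / 0.045 = 1.6 → 1.60

1.60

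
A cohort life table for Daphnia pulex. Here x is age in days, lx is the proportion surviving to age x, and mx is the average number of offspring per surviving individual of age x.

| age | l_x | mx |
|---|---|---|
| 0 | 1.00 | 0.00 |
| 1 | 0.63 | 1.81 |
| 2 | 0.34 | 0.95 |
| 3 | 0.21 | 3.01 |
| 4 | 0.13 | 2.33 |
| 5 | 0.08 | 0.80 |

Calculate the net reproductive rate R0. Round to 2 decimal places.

2.46

lx·mx by age: 0, 1.1403, 0.323, 0.6321, 0.3029, 0.064
R0 = Σ lx·mx = 2.4623 → 2.46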